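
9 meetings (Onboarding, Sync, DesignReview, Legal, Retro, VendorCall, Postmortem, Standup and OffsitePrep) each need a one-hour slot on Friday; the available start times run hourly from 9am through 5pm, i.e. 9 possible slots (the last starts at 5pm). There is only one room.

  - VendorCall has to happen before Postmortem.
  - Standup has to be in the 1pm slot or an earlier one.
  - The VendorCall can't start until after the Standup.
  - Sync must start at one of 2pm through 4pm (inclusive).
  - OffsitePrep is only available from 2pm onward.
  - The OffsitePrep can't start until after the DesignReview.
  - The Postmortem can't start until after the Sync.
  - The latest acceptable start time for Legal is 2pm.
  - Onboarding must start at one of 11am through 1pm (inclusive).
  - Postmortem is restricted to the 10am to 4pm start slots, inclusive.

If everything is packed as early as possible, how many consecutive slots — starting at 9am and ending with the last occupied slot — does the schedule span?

9 slots

The precedence chain requires at least 3 distinct slots.
With at most 1 per slot and 9 meetings, at least 9 slots are needed.
Propagating the time windows through the other constraints, Postmortem can't land before 3pm — that is slot 7 counting from 9am — so the schedule must run through at least 7 slots.
9 works (last occupied slot: 5pm): for example VendorCall -> 12pm, OffsitePrep -> 3pm, Postmortem -> 4pm, DesignReview -> 1pm, Retro -> 5pm, Legal -> 10am, Standup -> 9am, Sync -> 2pm, Onboarding -> 11am.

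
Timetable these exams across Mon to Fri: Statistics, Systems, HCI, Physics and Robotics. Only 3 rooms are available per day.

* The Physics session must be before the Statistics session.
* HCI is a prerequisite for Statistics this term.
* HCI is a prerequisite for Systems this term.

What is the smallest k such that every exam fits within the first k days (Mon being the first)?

2 days

The precedence chain requires at least 2 distinct days.
With at most 3 per day and 5 exams, at least 2 days are needed.
2 works (last occupied day: Tue): for example Statistics=Tue; Systems=Tue; Robotics=Mon; Physics=Mon; HCI=Mon.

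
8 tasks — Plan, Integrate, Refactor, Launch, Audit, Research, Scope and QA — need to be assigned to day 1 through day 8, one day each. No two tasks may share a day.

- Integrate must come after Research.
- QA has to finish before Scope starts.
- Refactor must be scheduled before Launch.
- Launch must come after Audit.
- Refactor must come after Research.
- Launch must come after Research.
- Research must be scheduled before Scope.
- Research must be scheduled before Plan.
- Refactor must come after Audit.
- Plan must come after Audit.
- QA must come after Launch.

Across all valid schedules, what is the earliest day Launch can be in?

Precedence pushes Launch to at least day 3; downstream work caps Launch at day 6.
Launch at day 4 is achievable: Audit -> day 2, Scope -> day 7, Integrate -> day 8, Plan -> day 5, Launch -> day 4, Research -> day 1, Refactor -> day 3, QA -> day 6.
Nothing earlier works — the capacity limit rule out every day before day 4.

day 4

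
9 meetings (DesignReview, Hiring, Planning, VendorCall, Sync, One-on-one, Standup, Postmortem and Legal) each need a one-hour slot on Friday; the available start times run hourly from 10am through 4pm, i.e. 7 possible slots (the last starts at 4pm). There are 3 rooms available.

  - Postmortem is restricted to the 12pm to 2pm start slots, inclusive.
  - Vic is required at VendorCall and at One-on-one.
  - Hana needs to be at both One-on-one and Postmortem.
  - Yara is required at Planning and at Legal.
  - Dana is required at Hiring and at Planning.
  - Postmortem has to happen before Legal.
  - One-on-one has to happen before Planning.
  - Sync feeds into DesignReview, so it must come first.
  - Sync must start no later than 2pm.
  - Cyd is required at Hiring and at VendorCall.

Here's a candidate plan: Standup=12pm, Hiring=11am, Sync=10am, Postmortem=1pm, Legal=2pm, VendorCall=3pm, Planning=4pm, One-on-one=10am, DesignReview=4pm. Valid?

Yara is required at Planning and at Legal — holds.
Postmortem has to happen before Legal — holds.
Postmortem is restricted to the 12pm to 2pm start slots, inclusive — holds.
Sync must start no later than 2pm — holds.
Vic is required at VendorCall and at One-on-one — holds.
Cyd is required at Hiring and at VendorCall — holds.
Sync feeds into DesignReview, so it must come first — holds.
Hana needs to be at both One-on-one and Postmortem — holds.
Dana is required at Hiring and at Planning — holds.
There are 3 rooms available — holds.
One-on-one has to happen before Planning — holds.

Yes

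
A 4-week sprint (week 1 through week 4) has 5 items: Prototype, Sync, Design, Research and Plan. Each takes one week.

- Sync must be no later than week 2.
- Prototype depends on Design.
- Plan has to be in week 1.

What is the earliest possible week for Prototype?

Precedence pushes Prototype to at least week 2.
Prototype at week 2 is achievable: Sync in week 1, Design in week 1, Plan in week 1, Prototype in week 2, Research in week 1.

week 2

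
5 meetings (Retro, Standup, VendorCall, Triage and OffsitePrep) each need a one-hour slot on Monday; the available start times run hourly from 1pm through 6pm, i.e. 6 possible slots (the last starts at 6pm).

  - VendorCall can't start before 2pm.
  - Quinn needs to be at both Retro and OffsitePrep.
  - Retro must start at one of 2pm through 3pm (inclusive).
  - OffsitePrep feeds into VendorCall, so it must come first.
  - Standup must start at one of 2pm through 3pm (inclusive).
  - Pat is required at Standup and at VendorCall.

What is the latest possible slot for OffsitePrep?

5pm

Downstream work caps OffsitePrep at 5pm.
OffsitePrep at 5pm is achievable: Retro in 2pm, Standup in 2pm, Triage in 1pm, VendorCall in 6pm, OffsitePrep in 5pm.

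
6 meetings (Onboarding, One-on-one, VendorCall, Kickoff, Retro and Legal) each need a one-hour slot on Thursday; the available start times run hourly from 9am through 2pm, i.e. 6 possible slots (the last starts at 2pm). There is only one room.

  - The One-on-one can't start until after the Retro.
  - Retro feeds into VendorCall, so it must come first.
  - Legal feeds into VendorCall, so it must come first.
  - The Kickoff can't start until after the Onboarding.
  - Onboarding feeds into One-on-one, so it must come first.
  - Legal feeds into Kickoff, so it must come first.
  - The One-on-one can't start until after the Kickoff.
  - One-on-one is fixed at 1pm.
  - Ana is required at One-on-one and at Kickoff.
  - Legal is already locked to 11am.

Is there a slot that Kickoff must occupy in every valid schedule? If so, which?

12pm

Legal is fixed at 11am and must come before Kickoff, so Kickoff is at least 12pm.
One-on-one is fixed at 1pm and must come after Kickoff, so Kickoff is at most 12pm.
So Kickoff must be 12pm.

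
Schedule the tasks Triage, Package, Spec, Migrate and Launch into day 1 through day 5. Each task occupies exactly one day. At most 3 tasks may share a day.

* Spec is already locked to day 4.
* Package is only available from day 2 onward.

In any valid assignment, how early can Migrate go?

Migrate at day 1 is achievable: Launch -> day 1; Migrate -> day 1; Spec -> day 4; Triage -> day 1; Package -> day 2.

day 1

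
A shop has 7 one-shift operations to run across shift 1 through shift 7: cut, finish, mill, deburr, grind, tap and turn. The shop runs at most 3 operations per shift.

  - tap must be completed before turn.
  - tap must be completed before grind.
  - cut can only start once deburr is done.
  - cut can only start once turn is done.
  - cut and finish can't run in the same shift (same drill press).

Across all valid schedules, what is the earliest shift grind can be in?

shift 2

Precedence pushes grind to at least shift 2.
grind at shift 2 is achievable: tap -> shift 1; turn -> shift 2; finish -> shift 1; grind -> shift 2; deburr -> shift 1; cut -> shift 3; mill -> shift 2.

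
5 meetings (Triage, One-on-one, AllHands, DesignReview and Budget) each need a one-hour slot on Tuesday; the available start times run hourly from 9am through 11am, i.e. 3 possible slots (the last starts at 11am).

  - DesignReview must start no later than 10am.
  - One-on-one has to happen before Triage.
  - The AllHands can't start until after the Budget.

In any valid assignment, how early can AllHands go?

Precedence pushes AllHands to at least 10am.
AllHands at 10am is achievable: AllHands=10am; Triage=10am; One-on-one=9am; DesignReview=9am; Budget=9am.

10am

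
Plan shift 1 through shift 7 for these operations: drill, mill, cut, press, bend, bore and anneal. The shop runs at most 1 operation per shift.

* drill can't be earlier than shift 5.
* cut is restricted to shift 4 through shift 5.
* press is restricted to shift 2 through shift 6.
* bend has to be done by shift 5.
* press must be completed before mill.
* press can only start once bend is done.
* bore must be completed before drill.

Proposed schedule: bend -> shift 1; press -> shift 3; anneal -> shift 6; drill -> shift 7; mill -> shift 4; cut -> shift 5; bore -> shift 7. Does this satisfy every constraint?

Invalid. The shop runs at most 1 operation per shift.

press must be completed before mill — holds.
press is restricted to shift 2 through shift 6 — holds.
bend has to be done by shift 5 — holds.
cut is restricted to shift 4 through shift 5 — holds.
drill can't be earlier than shift 5 — holds.
bore must be completed before drill — violated.
press can only start once bend is done — holds.
The shop runs at most 1 operation per shift — violated.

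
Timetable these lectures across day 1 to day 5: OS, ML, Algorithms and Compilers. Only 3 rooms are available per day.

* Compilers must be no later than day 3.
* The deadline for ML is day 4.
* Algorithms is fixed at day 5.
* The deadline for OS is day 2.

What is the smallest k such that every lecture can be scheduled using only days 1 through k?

With at most 3 per day and 4 lectures, at least 2 days are needed.
Algorithms can't be placed before day 5, so the schedule must run through at least day 5.
5 works (last occupied day: day 5): for example Algorithms=day 5; ML=day 1; Compilers=day 1; OS=day 1.

5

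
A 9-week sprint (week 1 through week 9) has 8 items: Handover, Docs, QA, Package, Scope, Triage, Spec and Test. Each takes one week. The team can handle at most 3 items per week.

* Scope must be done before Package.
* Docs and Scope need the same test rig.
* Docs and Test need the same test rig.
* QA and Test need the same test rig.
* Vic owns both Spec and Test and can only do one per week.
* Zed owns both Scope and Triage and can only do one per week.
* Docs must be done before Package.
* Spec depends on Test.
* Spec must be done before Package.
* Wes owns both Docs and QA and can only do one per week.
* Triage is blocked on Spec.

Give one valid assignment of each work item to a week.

Package in week 3; Spec in week 2; Scope in week 1; Triage in week 3; QA in week 3; Handover in week 1; Test in week 1; Docs in week 2

Checking: Spec(week 2) before Triage(week 3); Spec(week 2) before Package(week 3); Scope(week 1) before Package(week 3); Docs(week 2) before Package(week 3); Test(week 1) before Spec(week 2); Scope(week 1) != Triage(week 3); QA(week 3) != Test(week 1); Docs(week 2) != Test(week 1); Spec(week 2) != Test(week 1); Docs(week 2) != QA(week 3); Docs(week 2) != Scope(week 1); max 3 per week (cap 3).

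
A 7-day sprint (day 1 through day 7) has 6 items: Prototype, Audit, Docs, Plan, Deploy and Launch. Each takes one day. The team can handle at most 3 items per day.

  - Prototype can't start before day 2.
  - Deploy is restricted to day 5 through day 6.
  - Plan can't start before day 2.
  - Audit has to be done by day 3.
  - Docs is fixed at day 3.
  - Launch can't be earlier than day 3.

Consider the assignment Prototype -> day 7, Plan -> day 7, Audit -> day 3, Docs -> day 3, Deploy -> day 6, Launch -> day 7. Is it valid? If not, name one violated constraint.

Prototype can't start before day 2 — holds.
Docs is fixed at day 3 — holds.
Audit has to be done by day 3 — holds.
Deploy is restricted to day 5 through day 6 — holds.
Plan can't start before day 2 — holds.
Launch can't be earlier than day 3 — holds.
The team can handle at most 3 items per day — holds.

Yes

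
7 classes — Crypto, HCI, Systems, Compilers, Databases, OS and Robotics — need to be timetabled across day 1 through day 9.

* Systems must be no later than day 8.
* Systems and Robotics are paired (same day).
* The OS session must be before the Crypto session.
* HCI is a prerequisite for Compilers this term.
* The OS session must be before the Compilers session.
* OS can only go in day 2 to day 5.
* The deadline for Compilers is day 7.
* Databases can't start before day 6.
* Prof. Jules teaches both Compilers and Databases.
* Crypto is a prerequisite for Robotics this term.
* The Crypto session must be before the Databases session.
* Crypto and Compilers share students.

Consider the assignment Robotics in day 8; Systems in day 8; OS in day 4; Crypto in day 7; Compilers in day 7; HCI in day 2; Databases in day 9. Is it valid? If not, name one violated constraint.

Prof. Jules teaches both Compilers and Databases — holds.
HCI is a prerequisite for Compilers this term — holds.
Crypto is a prerequisite for Robotics this term — holds.
Systems must be no later than day 8 — holds.
Crypto and Compilers share students — violated.
The deadline for Compilers is day 7 — holds.
OS can only go in day 2 to day 5 — holds.
The OS session must be before the Crypto session — holds.
The Crypto session must be before the Databases session — holds.
The OS session must be before the Compilers session — holds.
Systems and Robotics are paired (same day) — holds.
Databases can't start before day 6 — holds.

No. Crypto and Compilers share students is not satisfied.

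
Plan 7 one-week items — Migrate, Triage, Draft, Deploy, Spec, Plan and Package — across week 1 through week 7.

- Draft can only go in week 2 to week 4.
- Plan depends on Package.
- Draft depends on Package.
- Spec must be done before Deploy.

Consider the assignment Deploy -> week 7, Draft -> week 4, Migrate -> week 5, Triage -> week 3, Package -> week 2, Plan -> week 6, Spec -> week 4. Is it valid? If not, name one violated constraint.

Plan depends on Package — holds.
Draft depends on Package — holds.
Draft can only go in week 2 to week 4 — holds.
Spec must be done before Deploy — holds.

Yes, all constraints hold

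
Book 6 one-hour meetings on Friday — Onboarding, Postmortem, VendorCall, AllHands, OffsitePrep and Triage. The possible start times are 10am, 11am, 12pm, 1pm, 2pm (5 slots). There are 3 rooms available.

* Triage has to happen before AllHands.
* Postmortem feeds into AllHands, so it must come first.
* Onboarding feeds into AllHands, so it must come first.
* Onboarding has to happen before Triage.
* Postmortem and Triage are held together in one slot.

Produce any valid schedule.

OffsitePrep -> 10am, Triage -> 11am, Postmortem -> 11am, Onboarding -> 10am, AllHands -> 12pm, VendorCall -> 10am

Checking: Onboarding(10am) before AllHands(12pm); Postmortem(11am) before AllHands(12pm); Triage(11am) before AllHands(12pm); Onboarding(10am) before Triage(11am); Postmortem = Triage = 11am; max 3 per slot (cap 3).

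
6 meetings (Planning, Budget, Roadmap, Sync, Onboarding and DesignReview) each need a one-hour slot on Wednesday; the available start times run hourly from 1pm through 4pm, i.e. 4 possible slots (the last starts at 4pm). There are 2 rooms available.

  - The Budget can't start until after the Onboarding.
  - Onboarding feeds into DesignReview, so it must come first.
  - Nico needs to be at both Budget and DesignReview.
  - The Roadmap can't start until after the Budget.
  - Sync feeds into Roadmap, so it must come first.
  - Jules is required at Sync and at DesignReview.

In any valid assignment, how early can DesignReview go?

Precedence pushes DesignReview to at least 2pm.
DesignReview at 2pm is achievable: Sync in 1pm; Onboarding in 1pm; DesignReview in 2pm; Budget in 3pm; Planning in 2pm; Roadmap in 4pm.

2pm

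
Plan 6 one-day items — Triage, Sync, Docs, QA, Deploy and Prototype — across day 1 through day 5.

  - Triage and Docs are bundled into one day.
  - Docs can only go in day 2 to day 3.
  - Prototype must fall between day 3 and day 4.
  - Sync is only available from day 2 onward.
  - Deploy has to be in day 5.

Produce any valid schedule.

Prototype=day 3; QA=day 1; Triage=day 2; Deploy=day 5; Sync=day 2; Docs=day 2

Checking: Triage = Docs = day 2; Docs=day 2 in [day 2,day 3]; Deploy=day 5 in [day 5,day 5]; Sync=day 2 in [day 2,day 5]; Prototype=day 3 in [day 3,day 4].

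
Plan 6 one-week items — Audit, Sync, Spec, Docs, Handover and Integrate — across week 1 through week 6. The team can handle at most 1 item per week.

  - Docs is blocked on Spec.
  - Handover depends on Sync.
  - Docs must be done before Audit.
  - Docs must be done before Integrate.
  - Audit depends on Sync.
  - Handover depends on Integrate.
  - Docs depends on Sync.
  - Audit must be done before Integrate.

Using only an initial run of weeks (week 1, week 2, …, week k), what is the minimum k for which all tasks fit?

6

The precedence chain requires at least 5 distinct weeks.
With at most 1 per week and 6 tasks, at least 6 weeks are needed.
6 works (last occupied week: week 6): for example Handover -> week 6, Docs -> week 3, Sync -> week 1, Integrate -> week 5, Audit -> week 4, Spec -> week 2.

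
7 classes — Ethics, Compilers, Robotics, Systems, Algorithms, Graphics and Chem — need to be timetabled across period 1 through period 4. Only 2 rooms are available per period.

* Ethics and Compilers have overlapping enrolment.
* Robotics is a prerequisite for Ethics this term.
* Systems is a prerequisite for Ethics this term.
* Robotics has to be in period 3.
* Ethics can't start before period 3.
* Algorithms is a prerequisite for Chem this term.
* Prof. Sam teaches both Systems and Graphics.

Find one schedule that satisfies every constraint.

Chem -> period 2, Graphics -> period 3, Compilers -> period 2, Robotics -> period 3, Systems -> period 1, Algorithms -> period 1, Ethics -> period 4

Checking: Robotics(period 3) before Ethics(period 4); Systems(period 1) before Ethics(period 4); Algorithms(period 1) before Chem(period 2); Systems(period 1) != Graphics(period 3); Ethics(period 4) != Compilers(period 2); Ethics=period 4 in [period 3,period 4]; Robotics=period 3 in [period 3,period 3]; max 2 per period (cap 2).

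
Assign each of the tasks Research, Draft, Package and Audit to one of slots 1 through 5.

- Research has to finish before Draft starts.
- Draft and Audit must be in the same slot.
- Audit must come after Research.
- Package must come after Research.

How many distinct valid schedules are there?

30

Splitting on Research: it can be 1 (16), 2 (9), 3 (4), 4 (1). Listing each branch's schedules as (Draft, Package, Audit):
Research=1: (2,2,2) (2,3,2) (2,4,2) (2,5,2) (3,2,3) (3,3,3) (3,4,3) (3,5,3) (4,2,4) (4,3,4) (4,4,4) (4,5,4) (5,2,5) (5,3,5) (5,4,5) (5,5,5) — 16.
Research=2: (3,3,3) (3,4,3) (3,5,3) (4,3,4) (4,4,4) (4,5,4) (5,3,5) (5,4,5) (5,5,5) — 9.
Research=3: (4,4,4) (4,5,4) (5,4,5) (5,5,5) — 4.
Research=4: (5,5,5) — 1.
Summing: 16 + 9 + 4 + 1 = 30.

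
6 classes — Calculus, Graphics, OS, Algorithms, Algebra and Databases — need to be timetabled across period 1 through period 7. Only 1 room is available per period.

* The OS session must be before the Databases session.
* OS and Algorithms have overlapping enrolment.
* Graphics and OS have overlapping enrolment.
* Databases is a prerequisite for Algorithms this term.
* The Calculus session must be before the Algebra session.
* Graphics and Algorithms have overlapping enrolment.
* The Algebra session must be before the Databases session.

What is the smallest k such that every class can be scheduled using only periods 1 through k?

6 periods

The precedence chain requires at least 4 distinct periods.
With at most 1 per period and 6 classes, at least 6 periods are needed.
6 works (last occupied period: period 6): for example Algebra in period 2; Algorithms in period 5; Graphics in period 6; OS in period 3; Calculus in period 1; Databases in period 4.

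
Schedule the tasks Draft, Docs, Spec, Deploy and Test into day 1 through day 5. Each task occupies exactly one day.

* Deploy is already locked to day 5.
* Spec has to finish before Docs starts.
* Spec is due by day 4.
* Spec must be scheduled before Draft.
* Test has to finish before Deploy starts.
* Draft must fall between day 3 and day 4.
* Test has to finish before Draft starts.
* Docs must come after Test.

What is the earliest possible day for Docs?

day 2

Precedence pushes Docs to at least day 2.
Docs at day 2 is achievable: Test in day 1, Deploy in day 5, Spec in day 1, Draft in day 3, Docs in day 2.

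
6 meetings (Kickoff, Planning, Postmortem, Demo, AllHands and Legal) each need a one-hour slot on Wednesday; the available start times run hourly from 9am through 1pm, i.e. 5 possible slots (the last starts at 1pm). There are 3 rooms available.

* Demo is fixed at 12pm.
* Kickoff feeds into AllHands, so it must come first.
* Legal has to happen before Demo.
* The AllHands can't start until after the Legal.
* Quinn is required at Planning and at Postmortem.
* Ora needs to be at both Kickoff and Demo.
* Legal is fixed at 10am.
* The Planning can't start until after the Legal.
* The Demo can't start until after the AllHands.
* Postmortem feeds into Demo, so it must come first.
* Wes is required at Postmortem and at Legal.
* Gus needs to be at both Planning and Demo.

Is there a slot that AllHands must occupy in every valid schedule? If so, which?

11am

Legal is fixed at 10am and must come before AllHands, so AllHands is at least 11am.
Demo is fixed at 12pm and must come after AllHands, so AllHands is at most 11am.
So AllHands must be 11am.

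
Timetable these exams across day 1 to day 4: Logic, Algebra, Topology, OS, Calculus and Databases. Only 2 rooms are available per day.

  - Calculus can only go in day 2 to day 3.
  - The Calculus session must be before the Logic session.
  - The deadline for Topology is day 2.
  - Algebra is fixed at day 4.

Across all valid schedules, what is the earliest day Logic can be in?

day 3

Precedence pushes Logic to at least day 3.
Logic at day 3 is achievable: Calculus -> day 2; Logic -> day 3; Databases -> day 2; OS -> day 1; Algebra -> day 4; Topology -> day 1.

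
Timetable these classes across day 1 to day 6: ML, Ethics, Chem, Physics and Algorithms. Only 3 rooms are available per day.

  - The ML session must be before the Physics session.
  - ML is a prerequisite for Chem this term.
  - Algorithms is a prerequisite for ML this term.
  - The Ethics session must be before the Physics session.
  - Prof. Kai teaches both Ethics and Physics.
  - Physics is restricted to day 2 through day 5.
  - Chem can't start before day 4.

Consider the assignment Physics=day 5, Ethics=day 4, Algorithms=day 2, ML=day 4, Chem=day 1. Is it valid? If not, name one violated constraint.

Chem can't start before day 4 — violated.
The Ethics session must be before the Physics session — holds.
Algorithms is a prerequisite for ML this term — holds.
Prof. Kai teaches both Ethics and Physics — holds.
ML is a prerequisite for Chem this term — violated.
Physics is restricted to day 2 through day 5 — holds.
Only 3 rooms are available per day — holds.
The ML session must be before the Physics session — holds.

No — it violates: Chem can't start before day 4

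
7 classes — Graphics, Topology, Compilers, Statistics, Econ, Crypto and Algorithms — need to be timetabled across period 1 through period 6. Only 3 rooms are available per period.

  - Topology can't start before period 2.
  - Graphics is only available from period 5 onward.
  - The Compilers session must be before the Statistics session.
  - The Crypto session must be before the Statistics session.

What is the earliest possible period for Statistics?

period 2

Precedence pushes Statistics to at least period 2.
Statistics at period 2 is achievable: Topology in period 2; Algorithms in period 2; Crypto in period 1; Statistics in period 2; Graphics in period 5; Econ in period 1; Compilers in period 1.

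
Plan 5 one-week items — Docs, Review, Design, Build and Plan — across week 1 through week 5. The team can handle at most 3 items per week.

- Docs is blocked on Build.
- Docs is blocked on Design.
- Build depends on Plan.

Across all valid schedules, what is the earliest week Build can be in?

Precedence pushes Build to at least week 2; downstream work caps Build at week 4.
Build at week 2 is achievable: Design in week 1, Plan in week 1, Review in week 1, Docs in week 3, Build in week 2.

week 2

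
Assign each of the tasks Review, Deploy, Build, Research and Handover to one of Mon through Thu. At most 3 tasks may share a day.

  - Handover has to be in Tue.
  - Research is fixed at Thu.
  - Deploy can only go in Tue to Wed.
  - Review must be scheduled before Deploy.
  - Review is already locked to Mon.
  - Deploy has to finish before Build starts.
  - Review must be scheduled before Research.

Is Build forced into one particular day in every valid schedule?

Build can be Wed (e.g. Deploy=Tue, Review=Mon, Research=Thu, Build=Wed, Handover=Tue) or Thu (e.g. Deploy in Tue, Build in Thu, Review in Mon, Handover in Tue, Research in Thu).

No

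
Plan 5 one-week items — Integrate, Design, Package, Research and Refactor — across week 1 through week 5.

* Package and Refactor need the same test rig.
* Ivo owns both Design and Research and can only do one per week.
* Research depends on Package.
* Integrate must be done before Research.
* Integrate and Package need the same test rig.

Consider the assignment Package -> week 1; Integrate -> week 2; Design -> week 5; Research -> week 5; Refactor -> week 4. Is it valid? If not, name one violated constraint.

Ivo owns both Design and Research and can only do one per week — violated.
Integrate must be done before Research — holds.
Package and Refactor need the same test rig — holds.
Integrate and Package need the same test rig — holds.
Research depends on Package — holds.

No. Ivo owns both Design and Research and can only do one per week is not satisfied.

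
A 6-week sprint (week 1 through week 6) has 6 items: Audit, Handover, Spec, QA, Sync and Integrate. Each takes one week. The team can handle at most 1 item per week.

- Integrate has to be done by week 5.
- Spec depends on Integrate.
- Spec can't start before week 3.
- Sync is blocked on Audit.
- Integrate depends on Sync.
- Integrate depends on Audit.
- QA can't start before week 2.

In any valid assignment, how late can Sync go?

Precedence pushes Sync to at least week 2; downstream work caps Sync at week 4.
Sync at week 4 is achievable: Sync=week 4, Spec=week 6, Integrate=week 5, Audit=week 1, Handover=week 3, QA=week 2.

week 4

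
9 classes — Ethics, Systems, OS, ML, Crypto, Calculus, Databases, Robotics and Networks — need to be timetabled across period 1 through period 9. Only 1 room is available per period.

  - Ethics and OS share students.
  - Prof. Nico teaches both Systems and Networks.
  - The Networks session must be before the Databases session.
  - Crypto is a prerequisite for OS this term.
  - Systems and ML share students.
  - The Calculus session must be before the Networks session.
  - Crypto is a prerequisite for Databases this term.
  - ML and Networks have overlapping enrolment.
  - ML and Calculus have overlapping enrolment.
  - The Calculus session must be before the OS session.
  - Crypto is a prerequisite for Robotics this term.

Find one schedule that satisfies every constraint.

Calculus=period 2; Systems=period 8; Crypto=period 1; Networks=period 4; Databases=period 5; ML=period 9; Ethics=period 7; OS=period 3; Robotics=period 6

Checking: Calculus(period 2) before OS(period 3); Calculus(period 2) before Networks(period 4); Crypto(period 1) before Robotics(period 6); Crypto(period 1) before OS(period 3); Networks(period 4) before Databases(period 5); Crypto(period 1) before Databases(period 5); ML(period 9) != Calculus(period 2); Systems(period 8) != ML(period 9); Systems(period 8) != Networks(period 4); ML(period 9) != Networks(period 4); Ethics(period 7) != OS(period 3); max 1 per period (cap 1).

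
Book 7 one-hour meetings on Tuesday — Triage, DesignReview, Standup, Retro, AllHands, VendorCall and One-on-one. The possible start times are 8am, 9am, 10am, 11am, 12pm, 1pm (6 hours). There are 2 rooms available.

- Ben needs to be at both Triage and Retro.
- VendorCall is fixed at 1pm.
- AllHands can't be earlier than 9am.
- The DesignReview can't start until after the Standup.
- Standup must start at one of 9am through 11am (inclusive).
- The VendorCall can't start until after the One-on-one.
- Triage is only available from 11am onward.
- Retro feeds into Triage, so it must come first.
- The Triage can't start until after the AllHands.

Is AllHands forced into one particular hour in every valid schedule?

No

AllHands can be 9am (e.g. Standup=9am; Retro=8am; One-on-one=8am; VendorCall=1pm; Triage=11am; AllHands=9am; DesignReview=10am) or 10am (e.g. Standup -> 9am; Triage -> 11am; VendorCall -> 1pm; DesignReview -> 10am; Retro -> 8am; AllHands -> 10am; One-on-one -> 8am).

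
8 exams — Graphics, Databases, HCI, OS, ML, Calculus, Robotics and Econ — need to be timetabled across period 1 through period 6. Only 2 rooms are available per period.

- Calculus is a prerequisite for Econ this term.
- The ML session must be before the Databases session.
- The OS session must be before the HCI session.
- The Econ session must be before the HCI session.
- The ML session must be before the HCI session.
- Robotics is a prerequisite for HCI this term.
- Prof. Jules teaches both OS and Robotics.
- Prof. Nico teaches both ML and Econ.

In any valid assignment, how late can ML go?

Downstream work caps ML at period 5.
ML at period 5 is achievable: Calculus=period 1; Robotics=period 2; HCI=period 6; OS=period 1; ML=period 5; Graphics=period 3; Databases=period 6; Econ=period 2.

period 5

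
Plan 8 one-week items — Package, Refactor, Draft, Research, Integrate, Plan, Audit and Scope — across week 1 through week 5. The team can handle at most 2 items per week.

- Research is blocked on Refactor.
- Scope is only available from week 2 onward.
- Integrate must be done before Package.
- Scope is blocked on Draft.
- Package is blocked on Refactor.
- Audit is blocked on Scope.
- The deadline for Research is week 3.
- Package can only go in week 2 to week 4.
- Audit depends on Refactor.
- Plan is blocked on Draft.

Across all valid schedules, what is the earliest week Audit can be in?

Precedence pushes Audit to at least week 3.
Audit at week 3 is achievable: Research=week 2, Integrate=week 3, Scope=week 2, Refactor=week 1, Package=week 4, Draft=week 1, Plan=week 4, Audit=week 3.

week 3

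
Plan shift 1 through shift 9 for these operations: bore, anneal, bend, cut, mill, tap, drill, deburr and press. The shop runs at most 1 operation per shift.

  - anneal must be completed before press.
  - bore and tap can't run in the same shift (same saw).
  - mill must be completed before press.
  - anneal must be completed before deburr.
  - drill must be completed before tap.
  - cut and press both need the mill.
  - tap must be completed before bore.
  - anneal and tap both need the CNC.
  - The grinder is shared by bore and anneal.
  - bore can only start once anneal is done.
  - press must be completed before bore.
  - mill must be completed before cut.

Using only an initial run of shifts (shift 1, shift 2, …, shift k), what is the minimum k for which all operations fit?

The precedence chain requires at least 3 distinct shifts.
With at most 1 per shift and 9 operations, at least 9 shifts are needed.
9 works (last occupied shift: shift 9): for example press in shift 3; anneal in shift 1; cut in shift 7; bore in shift 6; mill in shift 2; tap in shift 5; deburr in shift 8; bend in shift 9; drill in shift 4.

9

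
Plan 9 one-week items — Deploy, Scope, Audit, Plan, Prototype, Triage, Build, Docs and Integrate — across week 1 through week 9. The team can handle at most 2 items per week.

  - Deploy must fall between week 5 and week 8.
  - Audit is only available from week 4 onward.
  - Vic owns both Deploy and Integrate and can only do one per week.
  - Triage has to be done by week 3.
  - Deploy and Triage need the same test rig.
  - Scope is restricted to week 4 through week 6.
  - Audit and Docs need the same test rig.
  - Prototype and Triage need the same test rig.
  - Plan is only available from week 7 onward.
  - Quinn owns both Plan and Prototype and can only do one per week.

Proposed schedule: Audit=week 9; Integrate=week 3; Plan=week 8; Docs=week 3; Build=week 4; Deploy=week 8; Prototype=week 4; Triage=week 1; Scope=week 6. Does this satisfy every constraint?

Prototype and Triage need the same test rig — holds.
Audit and Docs need the same test rig — holds.
Scope is restricted to week 4 through week 6 — holds.
Vic owns both Deploy and Integrate and can only do one per week — holds.
Plan is only available from week 7 onward — holds.
Triage has to be done by week 3 — holds.
Quinn owns both Plan and Prototype and can only do one per week — holds.
Audit is only available from week 4 onward — holds.
Deploy must fall between week 5 and week 8 — holds.
The team can handle at most 2 items per week — holds.
Deploy and Triage need the same test rig — holds.

Yes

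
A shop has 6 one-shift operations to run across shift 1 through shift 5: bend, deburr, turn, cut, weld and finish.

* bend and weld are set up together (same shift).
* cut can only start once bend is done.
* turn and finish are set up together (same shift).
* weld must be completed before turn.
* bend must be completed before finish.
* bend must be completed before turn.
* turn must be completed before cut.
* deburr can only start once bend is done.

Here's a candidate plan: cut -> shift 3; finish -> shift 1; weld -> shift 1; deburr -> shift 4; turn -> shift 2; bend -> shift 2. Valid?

turn must be completed before cut — holds.
weld must be completed before turn — holds.
bend and weld are set up together (same shift) — violated.
turn and finish are set up together (same shift) — violated.
deburr can only start once bend is done — holds.
cut can only start once bend is done — holds.
bend must be completed before finish — violated.
bend must be completed before turn — violated.

No — it violates: bend must be completed before finish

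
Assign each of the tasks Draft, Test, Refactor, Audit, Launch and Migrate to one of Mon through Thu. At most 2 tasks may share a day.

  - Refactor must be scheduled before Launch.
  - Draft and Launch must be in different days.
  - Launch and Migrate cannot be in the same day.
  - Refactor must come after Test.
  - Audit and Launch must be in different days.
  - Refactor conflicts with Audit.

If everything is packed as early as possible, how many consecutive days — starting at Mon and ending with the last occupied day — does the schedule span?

The precedence chain requires at least 3 distinct days.
With at most 2 per day and 6 tasks, at least 3 days are needed.
Could 3 days be enough, i.e. nothing placed later than Wed? No: Refactor must come after Test (at Mon or later) → {Tue, Wed}; Test must come before Refactor (at Wed or earlier) → {Mon, Tue}; Launch must come after Refactor (at Tue or later) → {Wed}; Refactor must come before Launch (at Wed or earlier) → {Tue}; Audit can't share with Refactor (Tue) → {Mon, Wed}; Migrate can't share with Launch (Wed) → {Mon, Tue}; Draft can't share with Launch (Wed) → {Mon, Tue}; Audit can't share with Launch (Wed) → {Mon}; Test must come before Refactor (at Tue or earlier) → {Mon}; Draft can't use Mon, already full with Test and Audit (limit 2) → {Tue}; Migrate can't use Mon, already full with Test and Audit (limit 2) → {Tue}; that puts Draft, Refactor and Migrate all in Tue — more than 2 per day.
So 3 days is not enough.
4 works (last occupied day: Thu): for example Launch=Wed, Test=Mon, Draft=Mon, Refactor=Tue, Migrate=Tue, Audit=Thu.

4 days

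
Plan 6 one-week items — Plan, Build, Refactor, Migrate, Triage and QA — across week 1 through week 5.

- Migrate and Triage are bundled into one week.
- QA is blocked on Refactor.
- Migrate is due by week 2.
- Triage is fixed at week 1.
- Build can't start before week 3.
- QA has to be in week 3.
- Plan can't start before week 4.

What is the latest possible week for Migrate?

Migrate's own window allows nothing later than week 2; Migrate must be in the same week as Triage, which can't be after week 1, so Migrate is at most week 1.
Migrate at week 1 is achievable: Plan -> week 4; Refactor -> week 1; Triage -> week 1; Build -> week 3; Migrate -> week 1; QA -> week 3.

week 1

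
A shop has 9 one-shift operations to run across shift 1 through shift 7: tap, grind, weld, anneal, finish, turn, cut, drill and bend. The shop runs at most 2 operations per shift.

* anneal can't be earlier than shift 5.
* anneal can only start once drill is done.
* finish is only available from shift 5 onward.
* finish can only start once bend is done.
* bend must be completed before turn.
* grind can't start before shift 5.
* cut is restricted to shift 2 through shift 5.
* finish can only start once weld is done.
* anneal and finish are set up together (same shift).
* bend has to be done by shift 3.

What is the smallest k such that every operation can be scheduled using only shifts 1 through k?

6 shifts

The precedence chain requires at least 2 distinct shifts.
With at most 2 per shift and 9 operations, at least 5 shifts are needed.
grind can't be placed before shift 5, so the schedule must run through at least shift 5.
Could 5 shifts be enough, i.e. nothing placed later than shift 5? No: grind's window within 5 shifts is {shift 5}; anneal's window within 5 shifts is {shift 5}; finish's window within 5 shifts is {shift 5}; that puts grind, anneal and finish all in shift 5 — more than 2 per shift.
So 5 shifts is not enough.
6 works (last occupied shift: shift 6): for example anneal in shift 5, tap in shift 3, grind in shift 6, bend in shift 1, drill in shift 3, weld in shift 1, cut in shift 2, turn in shift 2, finish in shift 5.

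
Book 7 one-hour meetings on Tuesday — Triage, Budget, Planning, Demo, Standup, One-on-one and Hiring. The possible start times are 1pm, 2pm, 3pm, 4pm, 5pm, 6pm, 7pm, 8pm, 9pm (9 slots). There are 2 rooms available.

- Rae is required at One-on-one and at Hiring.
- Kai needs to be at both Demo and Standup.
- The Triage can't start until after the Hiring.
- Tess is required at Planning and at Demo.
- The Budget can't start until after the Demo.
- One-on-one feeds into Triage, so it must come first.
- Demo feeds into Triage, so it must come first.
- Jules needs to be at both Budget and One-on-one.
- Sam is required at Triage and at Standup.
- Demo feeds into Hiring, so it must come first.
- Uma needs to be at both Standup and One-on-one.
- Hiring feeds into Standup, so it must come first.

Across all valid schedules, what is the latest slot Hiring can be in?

Precedence pushes Hiring to at least 2pm; downstream work caps Hiring at 8pm.
Hiring at 7pm is achievable: Standup in 9pm, Hiring in 7pm, Demo in 1pm, One-on-one in 1pm, Budget in 2pm, Triage in 8pm, Planning in 2pm.
Nothing later works — the conflict and capacity constraints rule out every slot after 7pm.

7pm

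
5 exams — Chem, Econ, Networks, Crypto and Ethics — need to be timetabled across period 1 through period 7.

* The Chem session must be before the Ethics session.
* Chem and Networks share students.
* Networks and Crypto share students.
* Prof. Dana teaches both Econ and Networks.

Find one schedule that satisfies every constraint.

Econ in period 1, Ethics in period 2, Crypto in period 1, Networks in period 2, Chem in period 1

Checking: Chem(period 1) before Ethics(period 2); Econ(period 1) != Networks(period 2); Networks(period 2) != Crypto(period 1); Chem(period 1) != Networks(period 2).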